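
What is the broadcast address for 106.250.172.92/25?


Network: 106.250.172.0/25
Host bits = 7
Set all host bits to 1:
Broadcast: 106.250.172.127


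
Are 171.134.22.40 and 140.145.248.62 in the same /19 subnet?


Mask: 255.255.224.0
171.134.22.40 AND mask = 171.134.0.0
140.145.248.62 AND mask = 140.145.224.0
No, different subnets (171.134.0.0 vs 140.145.224.0)


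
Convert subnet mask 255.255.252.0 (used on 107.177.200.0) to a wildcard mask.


Subnet mask: 255.255.252.0
Wildcard = 255.255.255.255 - subnet mask
255 - 255 = 0
255 - 255 = 0
255 - 252 = 3
255 - 0 = 255
Wildcard: 0.0.3.255


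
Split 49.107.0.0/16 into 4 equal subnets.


New prefix = 16 + 2 = 18
Each subnet has 16384 addresses
  49.107.0.0/18
  49.107.64.0/18
  49.107.128.0/18
  49.107.192.0/18
Subnets: 49.107.0.0/18, 49.107.64.0/18, 49.107.128.0/18, 49.107.192.0/18


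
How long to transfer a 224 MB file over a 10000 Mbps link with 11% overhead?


Effective throughput = 10000 * (1 - 11/100) = 8900 Mbps
File size in Mb = 224 * 8 = 1792 Mb
Time = 1792 / 8900
Time = 0.2013 seconds


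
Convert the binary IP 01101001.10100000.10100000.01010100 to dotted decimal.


01101001 = 105
10100000 = 160
10100000 = 160
01010100 = 84
IP: 105.160.160.84


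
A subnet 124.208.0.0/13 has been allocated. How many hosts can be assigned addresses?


Host bits = 32 - 13 = 19
Total addresses = 2^19 = 524288
Usable = total - 2 (network and broadcast)
Usable hosts: 524286


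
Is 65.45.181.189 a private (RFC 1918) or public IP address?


RFC 1918 private ranges:
  10.0.0.0/8 (10.0.0.0 - 10.255.255.255)
  172.16.0.0/12 (172.16.0.0 - 172.31.255.255)
  192.168.0.0/16 (192.168.0.0 - 192.168.255.255)
Public (not in any RFC 1918 range)


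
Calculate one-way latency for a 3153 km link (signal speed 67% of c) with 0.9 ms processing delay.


Speed = 0.67 * 3e5 km/s = 201000 km/s
Propagation delay = 3153 / 201000 = 0.0157 s = 15.6866 ms
Processing delay = 0.9 ms
Total one-way latency = 16.5866 ms


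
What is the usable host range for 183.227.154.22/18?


Network: 183.227.128.0
Broadcast: 183.227.191.255
First usable = network + 1
Last usable = broadcast - 1
Range: 183.227.128.1 to 183.227.191.254


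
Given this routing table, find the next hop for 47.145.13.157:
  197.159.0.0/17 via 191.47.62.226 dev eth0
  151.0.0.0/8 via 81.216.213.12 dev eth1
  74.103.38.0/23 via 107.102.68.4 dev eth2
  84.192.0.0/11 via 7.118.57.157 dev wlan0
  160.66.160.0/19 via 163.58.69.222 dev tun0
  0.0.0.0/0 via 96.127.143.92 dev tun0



Longest prefix match for 47.145.13.157:
  /17 197.159.0.0: no
  /8 151.0.0.0: no
  /23 74.103.38.0: no
  /11 84.192.0.0: no
  /19 160.66.160.0: no
  /0 0.0.0.0: MATCH
Selected: next-hop 96.127.143.92 via tun0 (matched /0)


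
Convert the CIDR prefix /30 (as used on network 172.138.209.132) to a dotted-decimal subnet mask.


/30 means 30 network bits, 2 host bits
Binary: 11111111111111111111111111111100
Mask: 255.255.255.252


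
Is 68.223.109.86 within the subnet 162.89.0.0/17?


Subnet network: 162.89.0.0
Test IP AND mask: 68.223.0.0
No, 68.223.109.86 is not in 162.89.0.0/17


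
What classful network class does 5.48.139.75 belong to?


First octet: 5
Binary: 00000101
0xxxxxxx -> Class A (1-126)
Class A, default mask 255.0.0.0 (/8)


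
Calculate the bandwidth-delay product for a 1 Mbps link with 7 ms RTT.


BDP = bandwidth * RTT
= 1 Mbps * 7 ms
= 1 * 1e6 * 7 / 1000 bits
= 7000 bits
= 875 bytes
BDP = 7000 bits (875 bytes)


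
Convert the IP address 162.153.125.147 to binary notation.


162 = 10100010
153 = 10011001
125 = 01111101
147 = 10010011
Binary: 10100010.10011001.01111101.10010011


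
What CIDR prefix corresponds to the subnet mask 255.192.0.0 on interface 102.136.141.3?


Binary: 11111111.11000000.00000000.00000000
Count leading 1s
Prefix: /10


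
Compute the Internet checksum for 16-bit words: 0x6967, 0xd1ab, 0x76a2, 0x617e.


Sum all words (with carry folding):
+ 0x6967 = 0x6967
+ 0xd1ab = 0x3b13
+ 0x76a2 = 0xb1b5
+ 0x617e = 0x1334
One's complement: ~0x1334
Checksum = 0xeccb


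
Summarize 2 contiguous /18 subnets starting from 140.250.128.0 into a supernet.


Original prefix: /18
Number of subnets: 2 = 2^1
New prefix = 18 - 1 = 17
Supernet: 140.250.128.0/17


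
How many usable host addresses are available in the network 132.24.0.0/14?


Host bits = 32 - 14 = 18
Total addresses = 2^18 = 262144
Usable = total - 2 (network and broadcast)
Usable hosts: 262142


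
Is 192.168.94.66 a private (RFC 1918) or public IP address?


RFC 1918 private ranges:
  10.0.0.0/8 (10.0.0.0 - 10.255.255.255)
  172.16.0.0/12 (172.16.0.0 - 172.31.255.255)
  192.168.0.0/16 (192.168.0.0 - 192.168.255.255)
Private (in 192.168.0.0/16)


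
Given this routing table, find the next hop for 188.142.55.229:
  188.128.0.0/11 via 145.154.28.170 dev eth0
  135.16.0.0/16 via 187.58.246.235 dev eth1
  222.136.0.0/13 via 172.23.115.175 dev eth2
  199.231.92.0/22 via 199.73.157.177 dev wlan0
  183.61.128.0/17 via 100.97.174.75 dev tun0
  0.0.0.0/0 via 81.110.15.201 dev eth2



Longest prefix match for 188.142.55.229:
  /11 188.128.0.0: MATCH
  /16 135.16.0.0: no
  /13 222.136.0.0: no
  /22 199.231.92.0: no
  /17 183.61.128.0: no
  /0 0.0.0.0: MATCH
Selected: next-hop 145.154.28.170 via eth0 (matched /11)


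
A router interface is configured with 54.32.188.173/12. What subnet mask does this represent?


/12 means 12 network bits, 20 host bits
Binary: 11111111111100000000000000000000
Mask: 255.240.0.0


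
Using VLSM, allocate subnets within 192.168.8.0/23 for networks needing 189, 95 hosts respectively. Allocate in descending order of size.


189 hosts -> /24 (254 usable): 192.168.8.0/24
95 hosts -> /25 (126 usable): 192.168.9.0/25
Allocation: 192.168.8.0/24 (189 hosts, 254 usable); 192.168.9.0/25 (95 hosts, 126 usable)


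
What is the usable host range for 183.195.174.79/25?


Network: 183.195.174.0
Broadcast: 183.195.174.127
First usable = network + 1
Last usable = broadcast - 1
Range: 183.195.174.1 to 183.195.174.126


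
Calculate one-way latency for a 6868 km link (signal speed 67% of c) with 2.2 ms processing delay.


Speed = 0.67 * 3e5 km/s = 201000 km/s
Propagation delay = 6868 / 201000 = 0.0342 s = 34.1692 ms
Processing delay = 2.2 ms
Total one-way latency = 36.3692 ms


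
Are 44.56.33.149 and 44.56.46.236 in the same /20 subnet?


Mask: 255.255.240.0
44.56.33.149 AND mask = 44.56.32.0
44.56.46.236 AND mask = 44.56.32.0
Yes, same subnet (44.56.32.0)


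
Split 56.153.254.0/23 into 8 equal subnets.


New prefix = 23 + 3 = 26
Each subnet has 64 addresses
  56.153.254.0/26
  56.153.254.64/26
  56.153.254.128/26
  56.153.254.192/26
  56.153.255.0/26
  56.153.255.64/26
  56.153.255.128/26
  56.153.255.192/26
Subnets: 56.153.254.0/26, 56.153.254.64/26, 56.153.254.128/26, 56.153.254.192/26, 56.153.255.0/26, 56.153.255.64/26, 56.153.255.128/26, 56.153.255.192/26


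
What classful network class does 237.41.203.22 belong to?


First octet: 237
Binary: 11101101
1110xxxx -> Class D (224-239)
Class D (multicast), default mask N/A


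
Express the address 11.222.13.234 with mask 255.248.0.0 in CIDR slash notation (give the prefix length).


Binary: 11111111.11111000.00000000.00000000
Count leading 1s
Prefix: /13


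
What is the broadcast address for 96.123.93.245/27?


Network: 96.123.93.224/27
Host bits = 5
Set all host bits to 1:
Broadcast: 96.123.93.255


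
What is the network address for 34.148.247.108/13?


IP:   00100010.10010100.11110111.01101100
Mask: 11111111.11111000.00000000.00000000
AND operation:
Net:  00100010.10010000.00000000.00000000
Network: 34.144.0.0/13


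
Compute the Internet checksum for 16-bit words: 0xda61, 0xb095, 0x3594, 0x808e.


Sum all words (with carry folding):
+ 0xda61 = 0xda61
+ 0xb095 = 0x8af7
+ 0x3594 = 0xc08b
+ 0x808e = 0x411a
One's complement: ~0x411a
Checksum = 0xbee5


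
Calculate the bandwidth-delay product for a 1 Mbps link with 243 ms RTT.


BDP = bandwidth * RTT
= 1 Mbps * 243 ms
= 1 * 1e6 * 243 / 1000 bits
= 243000 bits
= 30375 bytes
= 29.6631 KB
BDP = 243000 bits (30375 bytes)


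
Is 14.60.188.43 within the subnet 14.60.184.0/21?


Subnet network: 14.60.184.0
Test IP AND mask: 14.60.184.0
Yes, 14.60.188.43 is in 14.60.184.0/21


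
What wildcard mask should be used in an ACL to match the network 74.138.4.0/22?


Subnet mask: 255.255.252.0
Wildcard = 255.255.255.255 - subnet mask
255 - 255 = 0
255 - 255 = 0
255 - 252 = 3
255 - 0 = 255
Wildcard: 0.0.3.255


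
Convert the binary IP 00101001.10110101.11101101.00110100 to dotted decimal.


00101001 = 41
10110101 = 181
11101101 = 237
00110100 = 52
IP: 41.181.237.52


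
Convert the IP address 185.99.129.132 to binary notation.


185 = 10111001
99 = 01100011
129 = 10000001
132 = 10000100
Binary: 10111001.01100011.10000001.10000100


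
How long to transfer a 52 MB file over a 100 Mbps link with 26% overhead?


Effective throughput = 100 * (1 - 26/100) = 74 Mbps
File size in Mb = 52 * 8 = 416 Mb
Time = 416 / 74
Time = 5.6216 seconds


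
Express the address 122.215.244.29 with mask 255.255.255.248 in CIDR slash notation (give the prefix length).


Binary: 11111111.11111111.11111111.11111000
Count leading 1s
Prefix: /29


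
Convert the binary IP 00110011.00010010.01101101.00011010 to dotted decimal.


00110011 = 51
00010010 = 18
01101101 = 109
00011010 = 26
IP: 51.18.109.26


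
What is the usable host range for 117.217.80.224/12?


Network: 117.208.0.0
Broadcast: 117.223.255.255
First usable = network + 1
Last usable = broadcast - 1
Range: 117.208.0.1 to 117.223.255.254


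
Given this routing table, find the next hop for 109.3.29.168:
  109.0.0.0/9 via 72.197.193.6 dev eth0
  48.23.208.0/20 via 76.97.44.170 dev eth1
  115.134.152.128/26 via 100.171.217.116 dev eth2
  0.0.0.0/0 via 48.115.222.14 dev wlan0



Longest prefix match for 109.3.29.168:
  /9 109.0.0.0: MATCH
  /20 48.23.208.0: no
  /26 115.134.152.128: no
  /0 0.0.0.0: MATCH
Selected: next-hop 72.197.193.6 via eth0 (matched /9)


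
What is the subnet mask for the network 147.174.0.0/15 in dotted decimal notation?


/15 means 15 network bits, 17 host bits
Binary: 11111111111111100000000000000000
Mask: 255.254.0.0


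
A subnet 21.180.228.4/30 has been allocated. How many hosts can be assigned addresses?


Host bits = 32 - 30 = 2
Total addresses = 2^2 = 4
Usable = total - 2 (network and broadcast)
Usable hosts: 2


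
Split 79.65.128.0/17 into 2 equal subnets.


New prefix = 17 + 1 = 18
Each subnet has 16384 addresses
  79.65.128.0/18
  79.65.192.0/18
Subnets: 79.65.128.0/18, 79.65.192.0/18


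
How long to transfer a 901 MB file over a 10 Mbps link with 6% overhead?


Effective throughput = 10 * (1 - 6/100) = 9.4 Mbps
File size in Mb = 901 * 8 = 7208 Mb
Time = 7208 / 9.4
Time = 766.8085 seconds


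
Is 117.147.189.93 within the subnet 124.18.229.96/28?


Subnet network: 124.18.229.96
Test IP AND mask: 117.147.189.80
No, 117.147.189.93 is not in 124.18.229.96/28


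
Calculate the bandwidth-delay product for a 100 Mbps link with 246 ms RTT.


BDP = bandwidth * RTT
= 100 Mbps * 246 ms
= 100 * 1e6 * 246 / 1000 bits
= 24600000 bits
= 3075000 bytes
= 3002.9297 KB
BDP = 24600000 bits (3075000 bytes)


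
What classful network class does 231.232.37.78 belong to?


First octet: 231
Binary: 11100111
1110xxxx -> Class D (224-239)
Class D (multicast), default mask N/A


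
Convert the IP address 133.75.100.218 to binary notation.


133 = 10000101
75 = 01001011
100 = 01100100
218 = 11011010
Binary: 10000101.01001011.01100100.11011010


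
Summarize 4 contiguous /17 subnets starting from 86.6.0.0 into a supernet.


Original prefix: /17
Number of subnets: 4 = 2^2
New prefix = 17 - 2 = 15
Supernet: 86.6.0.0/15


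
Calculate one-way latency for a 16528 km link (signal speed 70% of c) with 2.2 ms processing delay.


Speed = 0.7 * 3e5 km/s = 210000 km/s
Propagation delay = 16528 / 210000 = 0.0787 s = 78.7048 ms
Processing delay = 2.2 ms
Total one-way latency = 80.9048 ms


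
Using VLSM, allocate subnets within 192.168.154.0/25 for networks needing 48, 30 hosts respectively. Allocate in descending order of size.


48 hosts -> /26 (62 usable): 192.168.154.0/26
30 hosts -> /27 (30 usable): 192.168.154.64/27
Allocation: 192.168.154.0/26 (48 hosts, 62 usable); 192.168.154.64/27 (30 hosts, 30 usable)


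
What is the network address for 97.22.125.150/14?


IP:   01100001.00010110.01111101.10010110
Mask: 11111111.11111100.00000000.00000000
AND operation:
Net:  01100001.00010100.00000000.00000000
Network: 97.20.0.0/14


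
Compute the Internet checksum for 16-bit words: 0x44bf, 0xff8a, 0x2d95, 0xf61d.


Sum all words (with carry folding):
+ 0x44bf = 0x44bf
+ 0xff8a = 0x444a
+ 0x2d95 = 0x71df
+ 0xf61d = 0x67fd
One's complement: ~0x67fd
Checksum = 0x9802


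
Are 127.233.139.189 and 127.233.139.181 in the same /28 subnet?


Mask: 255.255.255.240
127.233.139.189 AND mask = 127.233.139.176
127.233.139.181 AND mask = 127.233.139.176
Yes, same subnet (127.233.139.176)


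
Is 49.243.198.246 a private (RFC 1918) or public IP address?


RFC 1918 private ranges:
  10.0.0.0/8 (10.0.0.0 - 10.255.255.255)
  172.16.0.0/12 (172.16.0.0 - 172.31.255.255)
  192.168.0.0/16 (192.168.0.0 - 192.168.255.255)
Public (not in any RFC 1918 range)


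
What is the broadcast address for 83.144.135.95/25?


Network: 83.144.135.0/25
Host bits = 7
Set all host bits to 1:
Broadcast: 83.144.135.127


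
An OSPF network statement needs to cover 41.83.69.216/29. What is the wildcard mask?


Subnet mask: 255.255.255.248
Wildcard = 255.255.255.255 - subnet mask
255 - 255 = 0
255 - 255 = 0
255 - 255 = 0
255 - 248 = 7
Wildcard: 0.0.0.7


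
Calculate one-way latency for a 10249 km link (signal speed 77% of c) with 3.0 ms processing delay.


Speed = 0.77 * 3e5 km/s = 231000 km/s
Propagation delay = 10249 / 231000 = 0.0444 s = 44.368 ms
Processing delay = 3.0 ms
Total one-way latency = 47.368 ms


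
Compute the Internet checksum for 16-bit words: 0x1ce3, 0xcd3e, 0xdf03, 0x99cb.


Sum all words (with carry folding):
+ 0x1ce3 = 0x1ce3
+ 0xcd3e = 0xea21
+ 0xdf03 = 0xc925
+ 0x99cb = 0x62f1
One's complement: ~0x62f1
Checksum = 0x9d0e


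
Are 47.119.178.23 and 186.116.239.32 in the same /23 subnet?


Mask: 255.255.254.0
47.119.178.23 AND mask = 47.119.178.0
186.116.239.32 AND mask = 186.116.238.0
No, different subnets (47.119.178.0 vs 186.116.238.0)


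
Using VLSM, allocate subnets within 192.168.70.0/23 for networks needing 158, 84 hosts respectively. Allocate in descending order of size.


158 hosts -> /24 (254 usable): 192.168.70.0/24
84 hosts -> /25 (126 usable): 192.168.71.0/25
Allocation: 192.168.70.0/24 (158 hosts, 254 usable); 192.168.71.0/25 (84 hosts, 126 usable)


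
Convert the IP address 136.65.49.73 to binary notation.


136 = 10001000
65 = 01000001
49 = 00110001
73 = 01001001
Binary: 10001000.01000001.00110001.01001001


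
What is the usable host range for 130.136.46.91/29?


Network: 130.136.46.88
Broadcast: 130.136.46.95
First usable = network + 1
Last usable = broadcast - 1
Range: 130.136.46.89 to 130.136.46.94


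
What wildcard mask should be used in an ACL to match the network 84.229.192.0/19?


Subnet mask: 255.255.224.0
Wildcard = 255.255.255.255 - subnet mask
255 - 255 = 0
255 - 255 = 0
255 - 224 = 31
255 - 0 = 255
Wildcard: 0.0.31.255


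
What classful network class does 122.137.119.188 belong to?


First octet: 122
Binary: 01111010
0xxxxxxx -> Class A (1-126)
Class A, default mask 255.0.0.0 (/8)


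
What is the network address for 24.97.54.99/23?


IP:   00011000.01100001.00110110.01100011
Mask: 11111111.11111111.11111110.00000000
AND operation:
Net:  00011000.01100001.00110110.00000000
Network: 24.97.54.0/23


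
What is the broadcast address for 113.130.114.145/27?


Network: 113.130.114.128/27
Host bits = 5
Set all host bits to 1:
Broadcast: 113.130.114.159


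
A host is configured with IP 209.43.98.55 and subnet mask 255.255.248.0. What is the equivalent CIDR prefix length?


Binary: 11111111.11111111.11111000.00000000
Count leading 1s
Prefix: /21


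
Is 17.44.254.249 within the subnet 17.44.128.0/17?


Subnet network: 17.44.128.0
Test IP AND mask: 17.44.128.0
Yes, 17.44.254.249 is in 17.44.128.0/17


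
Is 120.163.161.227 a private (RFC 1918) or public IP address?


RFC 1918 private ranges:
  10.0.0.0/8 (10.0.0.0 - 10.255.255.255)
  172.16.0.0/12 (172.16.0.0 - 172.31.255.255)
  192.168.0.0/16 (192.168.0.0 - 192.168.255.255)
Public (not in any RFC 1918 range)


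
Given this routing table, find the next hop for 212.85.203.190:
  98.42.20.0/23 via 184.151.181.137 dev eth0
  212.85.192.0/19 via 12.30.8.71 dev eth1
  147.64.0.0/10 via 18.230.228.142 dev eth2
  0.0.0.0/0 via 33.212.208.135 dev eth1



Longest prefix match for 212.85.203.190:
  /23 98.42.20.0: no
  /19 212.85.192.0: MATCH
  /10 147.64.0.0: no
  /0 0.0.0.0: MATCH
Selected: next-hop 12.30.8.71 via eth1 (matched /19)


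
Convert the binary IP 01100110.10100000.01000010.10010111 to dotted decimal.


01100110 = 102
10100000 = 160
01000010 = 66
10010111 = 151
IP: 102.160.66.151


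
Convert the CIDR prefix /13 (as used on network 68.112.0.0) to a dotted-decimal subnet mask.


/13 means 13 network bits, 19 host bits
Binary: 11111111111110000000000000000000
Mask: 255.248.0.0


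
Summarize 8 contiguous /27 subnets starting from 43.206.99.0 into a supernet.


Original prefix: /27
Number of subnets: 8 = 2^3
New prefix = 27 - 3 = 24
Supernet: 43.206.99.0/24


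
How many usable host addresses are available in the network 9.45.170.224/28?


Host bits = 32 - 28 = 4
Total addresses = 2^4 = 16
Usable = total - 2 (network and broadcast)
Usable hosts: 14


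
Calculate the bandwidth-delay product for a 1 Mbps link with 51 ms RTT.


BDP = bandwidth * RTT
= 1 Mbps * 51 ms
= 1 * 1e6 * 51 / 1000 bits
= 51000 bits
= 6375 bytes
= 6.2256 KB
BDP = 51000 bits (6375 bytes)


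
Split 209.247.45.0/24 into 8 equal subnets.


New prefix = 24 + 3 = 27
Each subnet has 32 addresses
  209.247.45.0/27
  209.247.45.32/27
  209.247.45.64/27
  209.247.45.96/27
  209.247.45.128/27
  209.247.45.160/27
  209.247.45.192/27
  209.247.45.224/27
Subnets: 209.247.45.0/27, 209.247.45.32/27, 209.247.45.64/27, 209.247.45.96/27, 209.247.45.128/27, 209.247.45.160/27, 209.247.45.192/27, 209.247.45.224/27


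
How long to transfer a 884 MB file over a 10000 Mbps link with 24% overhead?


Effective throughput = 10000 * (1 - 24/100) = 7600 Mbps
File size in Mb = 884 * 8 = 7072 Mb
Time = 7072 / 7600
Time = 0.9305 seconds


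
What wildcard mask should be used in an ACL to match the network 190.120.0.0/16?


Subnet mask: 255.255.0.0
Wildcard = 255.255.255.255 - subnet mask
255 - 255 = 0
255 - 255 = 0
255 - 0 = 255
255 - 0 = 255
Wildcard: 0.0.255.255


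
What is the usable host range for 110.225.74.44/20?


Network: 110.225.64.0
Broadcast: 110.225.79.255
First usable = network + 1
Last usable = broadcast - 1
Range: 110.225.64.1 to 110.225.79.254


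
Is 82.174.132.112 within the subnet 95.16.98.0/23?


Subnet network: 95.16.98.0
Test IP AND mask: 82.174.132.0
No, 82.174.132.112 is not in 95.16.98.0/23


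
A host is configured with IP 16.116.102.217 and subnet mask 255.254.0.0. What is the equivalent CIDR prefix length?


Binary: 11111111.11111110.00000000.00000000
Count leading 1s
Prefix: /15


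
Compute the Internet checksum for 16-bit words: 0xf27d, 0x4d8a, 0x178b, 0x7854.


Sum all words (with carry folding):
+ 0xf27d = 0xf27d
+ 0x4d8a = 0x4008
+ 0x178b = 0x5793
+ 0x7854 = 0xcfe7
One's complement: ~0xcfe7
Checksum = 0x3018


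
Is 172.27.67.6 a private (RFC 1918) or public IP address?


RFC 1918 private ranges:
  10.0.0.0/8 (10.0.0.0 - 10.255.255.255)
  172.16.0.0/12 (172.16.0.0 - 172.31.255.255)
  192.168.0.0/16 (192.168.0.0 - 192.168.255.255)
Private (in 172.16.0.0/12)


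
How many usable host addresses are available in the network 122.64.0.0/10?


Host bits = 32 - 10 = 22
Total addresses = 2^22 = 4194304
Usable = total - 2 (network and broadcast)
Usable hosts: 4194302


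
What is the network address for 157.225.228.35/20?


IP:   10011101.11100001.11100100.00100011
Mask: 11111111.11111111.11110000.00000000
AND operation:
Net:  10011101.11100001.11100000.00000000
Network: 157.225.224.0/20


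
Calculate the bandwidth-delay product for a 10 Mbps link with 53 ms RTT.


BDP = bandwidth * RTT
= 10 Mbps * 53 ms
= 10 * 1e6 * 53 / 1000 bits
= 530000 bits
= 66250 bytes
= 64.6973 KB
BDP = 530000 bits (66250 bytes)


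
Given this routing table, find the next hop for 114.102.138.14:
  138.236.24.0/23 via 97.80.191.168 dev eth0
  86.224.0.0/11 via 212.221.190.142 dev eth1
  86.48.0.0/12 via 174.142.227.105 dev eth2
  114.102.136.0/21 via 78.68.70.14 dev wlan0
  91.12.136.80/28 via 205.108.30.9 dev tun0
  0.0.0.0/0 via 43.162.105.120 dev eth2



Longest prefix match for 114.102.138.14:
  /23 138.236.24.0: no
  /11 86.224.0.0: no
  /12 86.48.0.0: no
  /21 114.102.136.0: MATCH
  /28 91.12.136.80: no
  /0 0.0.0.0: MATCH
Selected: next-hop 78.68.70.14 via wlan0 (matched /21)


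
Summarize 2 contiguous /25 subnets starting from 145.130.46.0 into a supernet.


Original prefix: /25
Number of subnets: 2 = 2^1
New prefix = 25 - 1 = 24
Supernet: 145.130.46.0/24


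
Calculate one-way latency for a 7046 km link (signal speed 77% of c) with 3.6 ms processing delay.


Speed = 0.77 * 3e5 km/s = 231000 km/s
Propagation delay = 7046 / 231000 = 0.0305 s = 30.5022 ms
Processing delay = 3.6 ms
Total one-way latency = 34.1022 ms


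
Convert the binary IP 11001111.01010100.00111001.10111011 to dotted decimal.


11001111 = 207
01010100 = 84
00111001 = 57
10111011 = 187
IP: 207.84.57.187


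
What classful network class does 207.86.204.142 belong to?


First octet: 207
Binary: 11001111
110xxxxx -> Class C (192-223)
Class C, default mask 255.255.255.0 (/24)


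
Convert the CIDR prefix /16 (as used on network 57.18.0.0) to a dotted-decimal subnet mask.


/16 means 16 network bits, 16 host bits
Binary: 11111111111111110000000000000000
Mask: 255.255.0.0


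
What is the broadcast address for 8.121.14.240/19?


Network: 8.121.0.0/19
Host bits = 13
Set all host bits to 1:
Broadcast: 8.121.31.255


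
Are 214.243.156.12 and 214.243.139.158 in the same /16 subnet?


Mask: 255.255.0.0
214.243.156.12 AND mask = 214.243.0.0
214.243.139.158 AND mask = 214.243.0.0
Yes, same subnet (214.243.0.0)


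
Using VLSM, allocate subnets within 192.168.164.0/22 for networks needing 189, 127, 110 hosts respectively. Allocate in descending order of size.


189 hosts -> /24 (254 usable): 192.168.164.0/24
127 hosts -> /24 (254 usable): 192.168.165.0/24
110 hosts -> /25 (126 usable): 192.168.166.0/25
Allocation: 192.168.164.0/24 (189 hosts, 254 usable); 192.168.165.0/24 (127 hosts, 254 usable); 192.168.166.0/25 (110 hosts, 126 usable)


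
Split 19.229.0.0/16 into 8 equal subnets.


New prefix = 16 + 3 = 19
Each subnet has 8192 addresses
  19.229.0.0/19
  19.229.32.0/19
  19.229.64.0/19
  19.229.96.0/19
  19.229.128.0/19
  19.229.160.0/19
  19.229.192.0/19
  19.229.224.0/19
Subnets: 19.229.0.0/19, 19.229.32.0/19, 19.229.64.0/19, 19.229.96.0/19, 19.229.128.0/19, 19.229.160.0/19, 19.229.192.0/19, 19.229.224.0/19


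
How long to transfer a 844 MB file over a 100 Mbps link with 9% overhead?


Effective throughput = 100 * (1 - 9/100) = 91 Mbps
File size in Mb = 844 * 8 = 6752 Mb
Time = 6752 / 91
Time = 74.1978 seconds


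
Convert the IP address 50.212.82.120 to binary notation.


50 = 00110010
212 = 11010100
82 = 01010010
120 = 01111000
Binary: 00110010.11010100.01010010.01111000


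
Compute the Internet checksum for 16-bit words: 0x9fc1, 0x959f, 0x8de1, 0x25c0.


Sum all words (with carry folding):
+ 0x9fc1 = 0x9fc1
+ 0x959f = 0x3561
+ 0x8de1 = 0xc342
+ 0x25c0 = 0xe902
One's complement: ~0xe902
Checksum = 0x16fd


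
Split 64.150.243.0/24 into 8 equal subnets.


New prefix = 24 + 3 = 27
Each subnet has 32 addresses
  64.150.243.0/27
  64.150.243.32/27
  64.150.243.64/27
  64.150.243.96/27
  64.150.243.128/27
  64.150.243.160/27
  64.150.243.192/27
  64.150.243.224/27
Subnets: 64.150.243.0/27, 64.150.243.32/27, 64.150.243.64/27, 64.150.243.96/27, 64.150.243.128/27, 64.150.243.160/27, 64.150.243.192/27, 64.150.243.224/27


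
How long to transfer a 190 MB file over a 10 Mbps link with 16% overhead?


Effective throughput = 10 * (1 - 16/100) = 8.4 Mbps
File size in Mb = 190 * 8 = 1520 Mb
Time = 1520 / 8.4
Time = 180.9524 seconds


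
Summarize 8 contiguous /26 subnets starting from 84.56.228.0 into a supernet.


Original prefix: /26
Number of subnets: 8 = 2^3
New prefix = 26 - 3 = 23
Supernet: 84.56.228.0/23


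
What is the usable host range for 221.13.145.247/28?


Network: 221.13.145.240
Broadcast: 221.13.145.255
First usable = network + 1
Last usable = broadcast - 1
Range: 221.13.145.241 to 221.13.145.254


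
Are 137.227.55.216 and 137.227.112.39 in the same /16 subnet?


Mask: 255.255.0.0
137.227.55.216 AND mask = 137.227.0.0
137.227.112.39 AND mask = 137.227.0.0
Yes, same subnet (137.227.0.0)


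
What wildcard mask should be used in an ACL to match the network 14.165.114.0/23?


Subnet mask: 255.255.254.0
Wildcard = 255.255.255.255 - subnet mask
255 - 255 = 0
255 - 255 = 0
255 - 254 = 1
255 - 0 = 255
Wildcard: 0.0.1.255


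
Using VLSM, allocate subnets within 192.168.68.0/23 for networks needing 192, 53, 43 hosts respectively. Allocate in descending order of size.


192 hosts -> /24 (254 usable): 192.168.68.0/24
53 hosts -> /26 (62 usable): 192.168.69.0/26
43 hosts -> /26 (62 usable): 192.168.69.64/26
Allocation: 192.168.68.0/24 (192 hosts, 254 usable); 192.168.69.0/26 (53 hosts, 62 usable); 192.168.69.64/26 (43 hosts, 62 usable)


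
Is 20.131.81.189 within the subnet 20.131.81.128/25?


Subnet network: 20.131.81.128
Test IP AND mask: 20.131.81.128
Yes, 20.131.81.189 is in 20.131.81.128/25


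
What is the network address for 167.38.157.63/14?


IP:   10100111.00100110.10011101.00111111
Mask: 11111111.11111100.00000000.00000000
AND operation:
Net:  10100111.00100100.00000000.00000000
Network: 167.36.0.0/14


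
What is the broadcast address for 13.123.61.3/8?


Network: 13.0.0.0/8
Host bits = 24
Set all host bits to 1:
Broadcast: 13.255.255.255


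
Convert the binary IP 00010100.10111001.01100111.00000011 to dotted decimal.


00010100 = 20
10111001 = 185
01100111 = 103
00000011 = 3
IP: 20.185.103.3


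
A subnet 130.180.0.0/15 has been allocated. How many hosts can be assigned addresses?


Host bits = 32 - 15 = 17
Total addresses = 2^17 = 131072
Usable = total - 2 (network and broadcast)
Usable hosts: 131070


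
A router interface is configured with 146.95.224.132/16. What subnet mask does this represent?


/16 means 16 network bits, 16 host bits
Binary: 11111111111111110000000000000000
Mask: 255.255.0.0


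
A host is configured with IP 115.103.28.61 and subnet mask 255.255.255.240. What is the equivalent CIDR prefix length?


Binary: 11111111.11111111.11111111.11110000
Count leading 1s
Prefix: /28


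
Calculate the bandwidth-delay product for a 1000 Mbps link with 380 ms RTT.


BDP = bandwidth * RTT
= 1000 Mbps * 380 ms
= 1000 * 1e6 * 380 / 1000 bits
= 380000000 bits
= 47500000 bytes
= 46386.7188 KB
BDP = 380000000 bits (47500000 bytes)


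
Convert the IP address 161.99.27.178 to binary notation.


161 = 10100001
99 = 01100011
27 = 00011011
178 = 10110010
Binary: 10100001.01100011.00011011.10110010


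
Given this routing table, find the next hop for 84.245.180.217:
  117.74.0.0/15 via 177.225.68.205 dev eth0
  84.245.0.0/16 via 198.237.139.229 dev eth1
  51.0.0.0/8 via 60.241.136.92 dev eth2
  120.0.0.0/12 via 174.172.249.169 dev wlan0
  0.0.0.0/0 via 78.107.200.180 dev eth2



Longest prefix match for 84.245.180.217:
  /15 117.74.0.0: no
  /16 84.245.0.0: MATCH
  /8 51.0.0.0: no
  /12 120.0.0.0: no
  /0 0.0.0.0: MATCH
Selected: next-hop 198.237.139.229 via eth1 (matched /16)


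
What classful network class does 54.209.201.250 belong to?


First octet: 54
Binary: 00110110
0xxxxxxx -> Class A (1-126)
Class A, default mask 255.0.0.0 (/8)


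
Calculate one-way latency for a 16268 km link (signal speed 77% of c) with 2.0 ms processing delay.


Speed = 0.77 * 3e5 km/s = 231000 km/s
Propagation delay = 16268 / 231000 = 0.0704 s = 70.4242 ms
Processing delay = 2.0 ms
Total one-way latency = 72.4242 ms


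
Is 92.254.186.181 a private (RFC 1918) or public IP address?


RFC 1918 private ranges:
  10.0.0.0/8 (10.0.0.0 - 10.255.255.255)
  172.16.0.0/12 (172.16.0.0 - 172.31.255.255)
  192.168.0.0/16 (192.168.0.0 - 192.168.255.255)
Public (not in any RFC 1918 range)


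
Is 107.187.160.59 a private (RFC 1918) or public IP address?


RFC 1918 private ranges:
  10.0.0.0/8 (10.0.0.0 - 10.255.255.255)
  172.16.0.0/12 (172.16.0.0 - 172.31.255.255)
  192.168.0.0/16 (192.168.0.0 - 192.168.255.255)
Public (not in any RFC 1918 range)


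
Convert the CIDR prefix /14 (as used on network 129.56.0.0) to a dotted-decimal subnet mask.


/14 means 14 network bits, 18 host bits
Binary: 11111111111111000000000000000000
Mask: 255.252.0.0


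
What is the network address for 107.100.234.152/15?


IP:   01101011.01100100.11101010.10011000
Mask: 11111111.11111110.00000000.00000000
AND operation:
Net:  01101011.01100100.00000000.00000000
Network: 107.100.0.0/15


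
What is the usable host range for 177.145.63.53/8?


Network: 177.0.0.0
Broadcast: 177.255.255.255
First usable = network + 1
Last usable = broadcast - 1
Range: 177.0.0.1 to 177.255.255.254


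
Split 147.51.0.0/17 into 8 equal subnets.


New prefix = 17 + 3 = 20
Each subnet has 4096 addresses
  147.51.0.0/20
  147.51.16.0/20
  147.51.32.0/20
  147.51.48.0/20
  147.51.64.0/20
  147.51.80.0/20
  147.51.96.0/20
  147.51.112.0/20
Subnets: 147.51.0.0/20, 147.51.16.0/20, 147.51.32.0/20, 147.51.48.0/20, 147.51.64.0/20, 147.51.80.0/20, 147.51.96.0/20, 147.51.112.0/20


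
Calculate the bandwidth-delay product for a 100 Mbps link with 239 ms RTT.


BDP = bandwidth * RTT
= 100 Mbps * 239 ms
= 100 * 1e6 * 239 / 1000 bits
= 23900000 bits
= 2987500 bytes
= 2917.4805 KB
BDP = 23900000 bits (2987500 bytes)


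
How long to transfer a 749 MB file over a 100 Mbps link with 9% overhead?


Effective throughput = 100 * (1 - 9/100) = 91 Mbps
File size in Mb = 749 * 8 = 5992 Mb
Time = 5992 / 91
Time = 65.8462 seconds


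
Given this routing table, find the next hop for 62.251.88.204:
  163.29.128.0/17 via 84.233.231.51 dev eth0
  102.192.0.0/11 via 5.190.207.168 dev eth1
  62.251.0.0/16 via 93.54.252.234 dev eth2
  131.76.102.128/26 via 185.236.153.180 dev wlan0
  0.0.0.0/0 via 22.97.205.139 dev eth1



Longest prefix match for 62.251.88.204:
  /17 163.29.128.0: no
  /11 102.192.0.0: no
  /16 62.251.0.0: MATCH
  /26 131.76.102.128: no
  /0 0.0.0.0: MATCH
Selected: next-hop 93.54.252.234 via eth2 (matched /16)


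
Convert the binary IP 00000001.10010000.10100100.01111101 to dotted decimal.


00000001 = 1
10010000 = 144
10100100 = 164
01111101 = 125
IP: 1.144.164.125


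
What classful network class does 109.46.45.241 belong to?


First octet: 109
Binary: 01101101
0xxxxxxx -> Class A (1-126)
Class A, default mask 255.0.0.0 (/8)


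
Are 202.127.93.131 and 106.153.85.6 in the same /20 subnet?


Mask: 255.255.240.0
202.127.93.131 AND mask = 202.127.80.0
106.153.85.6 AND mask = 106.153.80.0
No, different subnets (202.127.80.0 vs 106.153.80.0)


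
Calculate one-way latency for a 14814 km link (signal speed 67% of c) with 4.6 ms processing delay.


Speed = 0.67 * 3e5 km/s = 201000 km/s
Propagation delay = 14814 / 201000 = 0.0737 s = 73.7015 ms
Processing delay = 4.6 ms
Total one-way latency = 78.3015 ms


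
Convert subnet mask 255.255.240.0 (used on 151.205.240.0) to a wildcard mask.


Subnet mask: 255.255.240.0
Wildcard = 255.255.255.255 - subnet mask
255 - 255 = 0
255 - 255 = 0
255 - 240 = 15
255 - 0 = 255
Wildcard: 0.0.15.255


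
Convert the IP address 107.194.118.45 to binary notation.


107 = 01101011
194 = 11000010
118 = 01110110
45 = 00101101
Binary: 01101011.11000010.01110110.00101101


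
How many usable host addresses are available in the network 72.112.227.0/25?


Host bits = 32 - 25 = 7
Total addresses = 2^7 = 128
Usable = total - 2 (network and broadcast)
Usable hosts: 126


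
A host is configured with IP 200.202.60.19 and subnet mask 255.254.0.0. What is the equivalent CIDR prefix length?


Binary: 11111111.11111110.00000000.00000000
Count leading 1s
Prefix: /15


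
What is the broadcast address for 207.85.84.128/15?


Network: 207.84.0.0/15
Host bits = 17
Set all host bits to 1:
Broadcast: 207.85.255.255


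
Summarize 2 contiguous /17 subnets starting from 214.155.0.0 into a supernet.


Original prefix: /17
Number of subnets: 2 = 2^1
New prefix = 17 - 1 = 16
Supernet: 214.155.0.0/16


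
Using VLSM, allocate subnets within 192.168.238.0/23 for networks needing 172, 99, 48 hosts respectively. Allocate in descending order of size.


172 hosts -> /24 (254 usable): 192.168.238.0/24
99 hosts -> /25 (126 usable): 192.168.239.0/25
48 hosts -> /26 (62 usable): 192.168.239.128/26
Allocation: 192.168.238.0/24 (172 hosts, 254 usable); 192.168.239.0/25 (99 hosts, 126 usable); 192.168.239.128/26 (48 hosts, 62 usable)


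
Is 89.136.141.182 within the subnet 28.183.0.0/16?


Subnet network: 28.183.0.0
Test IP AND mask: 89.136.0.0
No, 89.136.141.182 is not in 28.183.0.0/16


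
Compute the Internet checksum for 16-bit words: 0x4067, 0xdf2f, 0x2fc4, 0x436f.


Sum all words (with carry folding):
+ 0x4067 = 0x4067
+ 0xdf2f = 0x1f97
+ 0x2fc4 = 0x4f5b
+ 0x436f = 0x92ca
One's complement: ~0x92ca
Checksum = 0x6d35


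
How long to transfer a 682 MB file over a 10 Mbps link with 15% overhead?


Effective throughput = 10 * (1 - 15/100) = 8.5 Mbps
File size in Mb = 682 * 8 = 5456 Mb
Time = 5456 / 8.5
Time = 641.8824 seconds


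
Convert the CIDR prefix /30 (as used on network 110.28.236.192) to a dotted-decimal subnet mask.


/30 means 30 network bits, 2 host bits
Binary: 11111111111111111111111111111100
Mask: 255.255.255.252


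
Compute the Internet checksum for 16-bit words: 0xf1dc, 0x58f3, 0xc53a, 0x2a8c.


Sum all words (with carry folding):
+ 0xf1dc = 0xf1dc
+ 0x58f3 = 0x4ad0
+ 0xc53a = 0x100b
+ 0x2a8c = 0x3a97
One's complement: ~0x3a97
Checksum = 0xc568


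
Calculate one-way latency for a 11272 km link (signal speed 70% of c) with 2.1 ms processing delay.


Speed = 0.7 * 3e5 km/s = 210000 km/s
Propagation delay = 11272 / 210000 = 0.0537 s = 53.6762 ms
Processing delay = 2.1 ms
Total one-way latency = 55.7762 ms


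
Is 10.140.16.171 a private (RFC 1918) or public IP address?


RFC 1918 private ranges:
  10.0.0.0/8 (10.0.0.0 - 10.255.255.255)
  172.16.0.0/12 (172.16.0.0 - 172.31.255.255)
  192.168.0.0/16 (192.168.0.0 - 192.168.255.255)
Private (in 10.0.0.0/8)


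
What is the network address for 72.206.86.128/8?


IP:   01001000.11001110.01010110.10000000
Mask: 11111111.00000000.00000000.00000000
AND operation:
Net:  01001000.00000000.00000000.00000000
Network: 72.0.0.0/8


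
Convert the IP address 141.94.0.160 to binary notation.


141 = 10001101
94 = 01011110
0 = 00000000
160 = 10100000
Binary: 10001101.01011110.00000000.10100000


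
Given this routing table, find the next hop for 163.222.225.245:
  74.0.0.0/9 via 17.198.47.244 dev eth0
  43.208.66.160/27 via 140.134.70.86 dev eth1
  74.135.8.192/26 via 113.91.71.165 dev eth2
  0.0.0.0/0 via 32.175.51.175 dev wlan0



Longest prefix match for 163.222.225.245:
  /9 74.0.0.0: no
  /27 43.208.66.160: no
  /26 74.135.8.192: no
  /0 0.0.0.0: MATCH
Selected: next-hop 32.175.51.175 via wlan0 (matched /0)


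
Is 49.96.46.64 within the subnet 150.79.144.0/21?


Subnet network: 150.79.144.0
Test IP AND mask: 49.96.40.0
No, 49.96.46.64 is not in 150.79.144.0/21


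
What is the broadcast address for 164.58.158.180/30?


Network: 164.58.158.180/30
Host bits = 2
Set all host bits to 1:
Broadcast: 164.58.158.183


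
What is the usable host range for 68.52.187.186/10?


Network: 68.0.0.0
Broadcast: 68.63.255.255
First usable = network + 1
Last usable = broadcast - 1
Range: 68.0.0.1 to 68.63.255.254


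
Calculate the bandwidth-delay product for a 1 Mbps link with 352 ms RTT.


BDP = bandwidth * RTT
= 1 Mbps * 352 ms
= 1 * 1e6 * 352 / 1000 bits
= 352000 bits
= 44000 bytes
= 42.9688 KB
BDP = 352000 bits (44000 bytes)


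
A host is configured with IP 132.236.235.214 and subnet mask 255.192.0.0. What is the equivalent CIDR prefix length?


Binary: 11111111.11000000.00000000.00000000
Count leading 1s
Prefix: /10


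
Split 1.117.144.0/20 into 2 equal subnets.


New prefix = 20 + 1 = 21
Each subnet has 2048 addresses
  1.117.144.0/21
  1.117.152.0/21
Subnets: 1.117.144.0/21, 1.117.152.0/21


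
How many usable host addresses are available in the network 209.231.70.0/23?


Host bits = 32 - 23 = 9
Total addresses = 2^9 = 512
Usable = total - 2 (network and broadcast)
Usable hosts: 510


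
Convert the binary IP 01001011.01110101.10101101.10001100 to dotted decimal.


01001011 = 75
01110101 = 117
10101101 = 173
10001100 = 140
IP: 75.117.173.140


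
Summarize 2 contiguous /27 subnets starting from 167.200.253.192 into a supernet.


Original prefix: /27
Number of subnets: 2 = 2^1
New prefix = 27 - 1 = 26
Supernet: 167.200.253.192/26


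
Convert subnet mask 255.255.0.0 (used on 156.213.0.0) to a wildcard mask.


Subnet mask: 255.255.0.0
Wildcard = 255.255.255.255 - subnet mask
255 - 255 = 0
255 - 255 = 0
255 - 0 = 255
255 - 0 = 255
Wildcard: 0.0.255.255


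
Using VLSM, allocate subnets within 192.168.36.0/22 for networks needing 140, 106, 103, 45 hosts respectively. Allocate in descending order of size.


140 hosts -> /24 (254 usable): 192.168.36.0/24
106 hosts -> /25 (126 usable): 192.168.37.0/25
103 hosts -> /25 (126 usable): 192.168.37.128/25
45 hosts -> /26 (62 usable): 192.168.38.0/26
Allocation: 192.168.36.0/24 (140 hosts, 254 usable); 192.168.37.0/25 (106 hosts, 126 usable); 192.168.37.128/25 (103 hosts, 126 usable); 192.168.38.0/26 (45 hosts, 62 usable)


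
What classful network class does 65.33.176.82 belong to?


First octet: 65
Binary: 01000001
0xxxxxxx -> Class A (1-126)
Class A, default mask 255.0.0.0 (/8)


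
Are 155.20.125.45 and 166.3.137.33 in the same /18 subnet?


Mask: 255.255.192.0
155.20.125.45 AND mask = 155.20.64.0
166.3.137.33 AND mask = 166.3.128.0
No, different subnets (155.20.64.0 vs 166.3.128.0)


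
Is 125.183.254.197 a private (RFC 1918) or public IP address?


RFC 1918 private ranges:
  10.0.0.0/8 (10.0.0.0 - 10.255.255.255)
  172.16.0.0/12 (172.16.0.0 - 172.31.255.255)
  192.168.0.0/16 (192.168.0.0 - 192.168.255.255)
Public (not in any RFC 1918 range)


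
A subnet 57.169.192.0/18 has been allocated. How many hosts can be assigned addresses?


Host bits = 32 - 18 = 14
Total addresses = 2^14 = 16384
Usable = total - 2 (network and broadcast)
Usable hosts: 16382


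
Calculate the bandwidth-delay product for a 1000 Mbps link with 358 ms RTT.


BDP = bandwidth * RTT
= 1000 Mbps * 358 ms
= 1000 * 1e6 * 358 / 1000 bits
= 358000000 bits
= 44750000 bytes
= 43701.1719 KB
BDP = 358000000 bits (44750000 bytes)


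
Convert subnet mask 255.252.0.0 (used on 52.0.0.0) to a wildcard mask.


Subnet mask: 255.252.0.0
Wildcard = 255.255.255.255 - subnet mask
255 - 255 = 0
255 - 252 = 3
255 - 0 = 255
255 - 0 = 255
Wildcard: 0.3.255.255
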